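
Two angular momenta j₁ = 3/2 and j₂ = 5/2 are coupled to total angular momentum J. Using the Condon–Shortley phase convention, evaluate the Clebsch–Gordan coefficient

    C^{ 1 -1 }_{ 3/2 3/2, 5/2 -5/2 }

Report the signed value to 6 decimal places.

j₁+j₂−J=3  J+j₁−j₂=0  J−j₁+j₂=2  j₁+j₂+J+1=6
(j₁±m₁, j₂±m₂, J±M) = (3,0,0,5,0,2)
P² = 72
sum k=0..0:
  [0] +1/12 = 1/12
S = 1/12
C² = P²·S² = 1/2 ; C = +0.707107

+0.707107  (= +√(1/2))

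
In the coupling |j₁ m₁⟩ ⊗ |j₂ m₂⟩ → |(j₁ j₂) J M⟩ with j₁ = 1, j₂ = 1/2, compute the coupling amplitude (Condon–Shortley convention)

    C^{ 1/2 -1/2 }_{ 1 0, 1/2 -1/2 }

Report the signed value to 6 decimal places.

triangle: 1!·1!·0!/3! = 1/6
(j±m)!: 1!·1!·0!·1!·0!·1! = 1
prefactor² = (2J+1)·Δ·N² = 1/3
  k=0: +1/(0!·1!·1!·0!·0!·0!) = 1
Σ = 1  ⇒  CG² = 1/3·1² = 1/3
CG = +√(1/3) = +0.577350

+√(1/3) ≈ +0.577350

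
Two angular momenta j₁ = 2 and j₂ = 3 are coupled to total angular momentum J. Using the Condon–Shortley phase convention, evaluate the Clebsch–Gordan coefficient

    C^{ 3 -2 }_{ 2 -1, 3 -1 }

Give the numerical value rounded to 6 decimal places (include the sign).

√[7·2!2!4!/9! · 1!3!2!4!1!5!] = √(64)
  +(−1)^1/∏(1,1,2,1,0,3)! = -1/12  (running -1/12)
  +(−1)^2/∏(2,0,1,0,1,4)! = 1/48  (running -1/16)
⟨..|..⟩ = √(64)·(-1/16) = -0.500000

-0.500000  (= −√(1/4))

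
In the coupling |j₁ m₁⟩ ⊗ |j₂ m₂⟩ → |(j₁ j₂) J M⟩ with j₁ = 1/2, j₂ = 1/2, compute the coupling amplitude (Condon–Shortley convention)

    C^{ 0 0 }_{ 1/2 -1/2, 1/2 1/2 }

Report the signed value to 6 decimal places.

-0.707107  (= −√(1/2))

triangle: 1!*0!*0!/2! = 1/2
(j±m)!: 0!*1!*1!*0!*0!*0! = 1
prefactor² = (2J+1)*Δ*N² = 1/2
  k=1: −1/(1!*0!*0!*0!*0!*0!) = -1
Σ = -1  ⇒  CG² = 1/2*(-1)² = 1/2
CG = −√(1/2) = -0.707107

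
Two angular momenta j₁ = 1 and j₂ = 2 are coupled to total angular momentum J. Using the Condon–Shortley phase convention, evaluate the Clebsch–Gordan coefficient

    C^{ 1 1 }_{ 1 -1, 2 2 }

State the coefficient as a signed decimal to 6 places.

j₁+j₂−J=2  J+j₁−j₂=0  J−j₁+j₂=2  j₁+j₂+J+1=5
(j₁±m₁, j₂±m₂, J±M) = (0,2,4,0,2,0)
P² = 48/5
sum k=2..2:
  [2] +1/4 = 1/4
S = 1/4
C² = P²·S² = 3/5 ; C = +0.774597

+√(3/5) ≈ +0.774597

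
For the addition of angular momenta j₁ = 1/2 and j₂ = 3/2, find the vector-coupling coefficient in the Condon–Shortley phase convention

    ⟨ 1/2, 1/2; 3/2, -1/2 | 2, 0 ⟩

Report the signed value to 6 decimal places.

+√(1/2) ≈ +0.707107

triangle: 0!×1!×3!/5! = 6/120
(j±m)!: 1!×0!×1!×2!×2!×2! = 8
prefactor² = (2J+1)×Δ×N² = 2
  k=0: +1/(0!×0!×0!×1!×1!×2!) = 1/2
Σ = 1/2  ⇒  CG² = 2×1/2² = 1/2
CG = +√(1/2) = +0.707107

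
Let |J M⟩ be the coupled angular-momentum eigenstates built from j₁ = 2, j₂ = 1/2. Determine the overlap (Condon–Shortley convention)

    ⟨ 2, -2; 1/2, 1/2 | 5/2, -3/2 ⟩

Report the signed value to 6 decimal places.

j₁+j₂−J=0  J+j₁−j₂=4  J−j₁+j₂=1  j₁+j₂+J+1=6
(j₁±m₁, j₂±m₂, J±M) = (0,4,1,0,1,4)
P² = 576/5
sum k=0..0:
  [0] +1/24 = 1/24
S = 1/24
C² = P²·S² = 1/5 ; C = +0.447214

+√(1/5) = +0.447214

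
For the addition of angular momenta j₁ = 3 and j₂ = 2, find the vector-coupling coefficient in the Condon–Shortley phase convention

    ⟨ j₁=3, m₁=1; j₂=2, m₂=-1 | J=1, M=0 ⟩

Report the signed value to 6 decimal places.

-0.478091  (= −√(8/35))

j₁+j₂−J=4  J+j₁−j₂=2  J−j₁+j₂=0  j₁+j₂+J+1=7
(j₁±m₁, j₂±m₂, J±M) = (4,2,1,3,1,1)
P² = 288/35
sum k=1..1:
  [1] −1/6 = -1/6
S = -1/6
C² = P²·S² = 8/35 ; C = -0.478091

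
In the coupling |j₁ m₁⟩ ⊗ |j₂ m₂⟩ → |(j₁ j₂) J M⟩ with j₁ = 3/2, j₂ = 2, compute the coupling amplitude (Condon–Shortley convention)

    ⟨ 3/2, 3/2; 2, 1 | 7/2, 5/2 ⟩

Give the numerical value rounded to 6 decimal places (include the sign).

√[8·0!3!4!/8! · 3!0!3!1!6!1!] = √(5184/7)
  +(−1)^0/∏(0,0,0,3,3,1)! = 1/36  (running 1/36)
⟨..|..⟩ = √(5184/7)·(1/36) = +0.755929

+0.755929  (= +√(4/7))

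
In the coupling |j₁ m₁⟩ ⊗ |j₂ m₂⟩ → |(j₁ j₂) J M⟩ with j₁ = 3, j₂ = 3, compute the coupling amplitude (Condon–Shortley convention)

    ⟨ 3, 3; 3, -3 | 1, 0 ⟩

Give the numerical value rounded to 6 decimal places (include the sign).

triangle: 5!·1!·1!/8! = 120/40320
(j±m)!: 6!·0!·0!·6!·1!·1! = 518400
prefactor² = (2J+1)·Δ·N² = 32400/7
  k=0: +1/(0!·5!·0!·0!·1!·1!) = 1/120
Σ = 1/120  ⇒  CG² = 32400/7·1/120² = 9/28
CG = +√(9/28) = +0.566947

+0.566947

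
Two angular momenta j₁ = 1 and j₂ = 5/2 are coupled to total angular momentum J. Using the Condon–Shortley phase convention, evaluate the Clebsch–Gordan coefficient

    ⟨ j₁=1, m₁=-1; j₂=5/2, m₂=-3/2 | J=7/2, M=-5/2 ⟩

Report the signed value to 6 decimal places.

√[8·0!2!5!/8! · 0!2!1!4!1!6!] = √(11520/7)
  +(−1)^0/∏(0,0,2,1,0,4)! = 1/48  (running 1/48)
⟨..|..⟩ = √(11520/7)·(1/48) = +0.845154

+0.845154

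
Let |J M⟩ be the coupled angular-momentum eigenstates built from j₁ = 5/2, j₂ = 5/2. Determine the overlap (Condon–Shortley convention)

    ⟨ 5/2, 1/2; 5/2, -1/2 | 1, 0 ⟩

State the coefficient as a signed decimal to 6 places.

triangle: 4!×1!×1!/7! = 24/5040
(j±m)!: 3!×2!×2!×3!×1!×1! = 144
prefactor² = (2J+1)×Δ×N² = 72/35
  k=1: −1/(1!×3!×1!×1!×0!×0!) = -1/6
  k=2: +1/(2!×2!×0!×0!×1!×1!) = 1/4
Σ = 1/12  ⇒  CG² = 72/35×1/12² = 1/70
CG = +√(1/70) = +0.119523

+√(1/70) = +0.119523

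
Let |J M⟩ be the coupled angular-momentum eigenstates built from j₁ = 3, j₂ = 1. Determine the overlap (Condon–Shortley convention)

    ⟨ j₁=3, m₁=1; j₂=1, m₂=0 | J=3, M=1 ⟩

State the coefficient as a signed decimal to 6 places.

+√(1/12) = +0.288675

triangle: 1!·5!·1!/8! = 120/40320
(j±m)!: 4!·2!·1!·1!·4!·2! = 2304
prefactor² = (2J+1)·Δ·N² = 48
  k=0: +1/(0!·1!·2!·1!·3!·0!) = 1/12
  k=1: −1/(1!·0!·1!·0!·4!·1!) = -1/24
Σ = 1/24  ⇒  CG² = 48·1/24² = 1/12
CG = +√(1/12) = +0.288675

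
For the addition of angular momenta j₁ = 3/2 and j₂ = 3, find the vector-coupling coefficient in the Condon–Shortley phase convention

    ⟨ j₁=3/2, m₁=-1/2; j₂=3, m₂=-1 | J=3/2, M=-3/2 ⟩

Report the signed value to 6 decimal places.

j₁+j₂−J=3  J+j₁−j₂=0  J−j₁+j₂=3  j₁+j₂+J+1=7
(j₁±m₁, j₂±m₂, J±M) = (1,2,2,4,0,3)
P² = 576/35
sum k=2..2:
  [2] +1/12 = 1/12
S = 1/12
C² = P²·S² = 4/35 ; C = +0.338062

+0.338062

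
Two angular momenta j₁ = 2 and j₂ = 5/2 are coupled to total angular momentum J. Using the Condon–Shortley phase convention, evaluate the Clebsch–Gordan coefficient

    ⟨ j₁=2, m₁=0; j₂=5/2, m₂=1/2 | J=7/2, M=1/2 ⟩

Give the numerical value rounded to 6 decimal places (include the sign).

√[8·1!3!4!/9! · 2!2!3!2!4!3!] = √(768/35)
  +(−1)^0/∏(0,1,2,3,1,1)! = 1/12  (running 1/12)
  +(−1)^1/∏(1,0,1,2,2,2)! = -1/8  (running -1/24)
⟨..|..⟩ = √(768/35)·(-1/24) = -0.195180

-0.195180  (= −√(4/105))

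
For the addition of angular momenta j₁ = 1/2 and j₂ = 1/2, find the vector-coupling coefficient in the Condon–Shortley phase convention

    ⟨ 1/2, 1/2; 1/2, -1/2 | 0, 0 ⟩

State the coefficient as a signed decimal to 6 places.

√[1·1!0!0!/2! · 1!0!0!1!0!0!] = √(1/2)
  +(−1)^0/∏(0,1,0,0,0,0)! = 1  (running 1)
⟨..|..⟩ = √(1/2)·(1) = +0.707107

+√(1/2) = +0.707107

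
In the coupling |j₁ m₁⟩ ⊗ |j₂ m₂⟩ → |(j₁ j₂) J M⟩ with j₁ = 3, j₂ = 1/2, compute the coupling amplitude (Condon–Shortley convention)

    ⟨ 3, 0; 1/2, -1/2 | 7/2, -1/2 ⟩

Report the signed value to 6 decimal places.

+0.755929  (= +√(4/7))

j₁+j₂−J=0  J+j₁−j₂=6  J−j₁+j₂=1  j₁+j₂+J+1=8
(j₁±m₁, j₂±m₂, J±M) = (3,3,0,1,3,4)
P² = 5184/7
sum k=0..0:
  [0] +1/36 = 1/36
S = 1/36
C² = P²·S² = 4/7 ; C = +0.755929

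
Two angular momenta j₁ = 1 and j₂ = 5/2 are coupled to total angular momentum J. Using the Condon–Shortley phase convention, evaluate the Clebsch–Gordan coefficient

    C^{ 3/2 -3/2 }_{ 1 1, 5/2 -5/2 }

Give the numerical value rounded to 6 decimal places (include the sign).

+0.816497  (= +√(2/3))

√[4·2!0!3!/6! · 2!0!0!5!0!3!] = √(96)
  +(−1)^0/∏(0,2,0,0,0,3)! = 1/12  (running 1/12)
⟨..|..⟩ = √(96)·(1/12) = +0.816497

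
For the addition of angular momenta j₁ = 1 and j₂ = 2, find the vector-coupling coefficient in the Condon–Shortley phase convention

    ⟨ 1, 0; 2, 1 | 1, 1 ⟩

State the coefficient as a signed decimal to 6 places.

−√(3/10) = -0.547723

j₁+j₂−J=2  J+j₁−j₂=0  J−j₁+j₂=2  j₁+j₂+J+1=5
(j₁±m₁, j₂±m₂, J±M) = (1,1,3,1,2,0)
P² = 6/5
sum k=1..1:
  [1] −1/2 = -1/2
S = -1/2
C² = P²·S² = 3/10 ; C = -0.547723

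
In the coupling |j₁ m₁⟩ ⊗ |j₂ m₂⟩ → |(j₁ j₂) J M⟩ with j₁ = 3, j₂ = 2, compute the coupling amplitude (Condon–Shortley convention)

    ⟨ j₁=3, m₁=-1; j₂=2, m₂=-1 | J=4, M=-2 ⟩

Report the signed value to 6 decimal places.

+√(1/28) = +0.188982

√[9·1!5!3!/10! · 2!4!1!3!2!6!] = √(5184/7)
  +(−1)^0/∏(0,1,4,1,1,2)! = 1/48  (running 1/48)
  +(−1)^1/∏(1,0,3,0,2,3)! = -1/72  (running 1/144)
⟨..|..⟩ = √(5184/7)·(1/144) = +0.188982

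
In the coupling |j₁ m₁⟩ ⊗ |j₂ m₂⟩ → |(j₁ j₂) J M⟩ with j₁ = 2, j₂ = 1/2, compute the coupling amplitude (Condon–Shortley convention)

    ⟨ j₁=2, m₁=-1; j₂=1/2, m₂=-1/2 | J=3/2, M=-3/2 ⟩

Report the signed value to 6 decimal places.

j₁+j₂−J=1  J+j₁−j₂=3  J−j₁+j₂=0  j₁+j₂+J+1=5
(j₁±m₁, j₂±m₂, J±M) = (1,3,0,1,0,3)
P² = 36/5
sum k=0..0:
  [0] +1/6 = 1/6
S = 1/6
C² = P²·S² = 1/5 ; C = +0.447214

+√(1/5) ≈ +0.447214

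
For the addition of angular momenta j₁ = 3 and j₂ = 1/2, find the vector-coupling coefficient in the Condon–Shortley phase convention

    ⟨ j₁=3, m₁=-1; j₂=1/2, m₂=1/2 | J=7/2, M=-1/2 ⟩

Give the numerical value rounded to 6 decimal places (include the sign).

j₁+j₂−J=0  J+j₁−j₂=6  J−j₁+j₂=1  j₁+j₂+J+1=8
(j₁±m₁, j₂±m₂, J±M) = (2,4,1,0,3,4)
P² = 6912/7
sum k=0..0:
  [0] +1/48 = 1/48
S = 1/48
C² = P²·S² = 3/7 ; C = +0.654654

+0.654654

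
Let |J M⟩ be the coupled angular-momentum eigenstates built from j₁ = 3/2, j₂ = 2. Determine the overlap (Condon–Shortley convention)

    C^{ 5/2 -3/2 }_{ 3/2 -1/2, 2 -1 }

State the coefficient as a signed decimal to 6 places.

+0.169031

triangle: 1!*2!*3!/7! = 12/5040
(j±m)!: 1!*2!*1!*3!*1!*4! = 288
prefactor² = (2J+1)*Δ*N² = 144/35
  k=0: +1/(0!*1!*2!*1!*0!*2!) = 1/4
  k=1: −1/(1!*0!*1!*0!*1!*3!) = -1/6
Σ = 1/12  ⇒  CG² = 144/35*1/12² = 1/35
CG = +√(1/35) = +0.169031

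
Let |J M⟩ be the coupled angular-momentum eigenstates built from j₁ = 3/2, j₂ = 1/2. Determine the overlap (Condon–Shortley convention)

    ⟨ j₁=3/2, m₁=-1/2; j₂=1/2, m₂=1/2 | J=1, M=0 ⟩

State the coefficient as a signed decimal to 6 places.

triangle: 1!×2!×0!/4! = 2/24
(j±m)!: 1!×2!×1!×0!×1!×1! = 2
prefactor² = (2J+1)×Δ×N² = 1/2
  k=1: −1/(1!×0!×1!×0!×1!×0!) = -1
Σ = -1  ⇒  CG² = 1/2×(-1)² = 1/2
CG = −√(1/2) = -0.707107

−√(1/2) ≈ -0.707107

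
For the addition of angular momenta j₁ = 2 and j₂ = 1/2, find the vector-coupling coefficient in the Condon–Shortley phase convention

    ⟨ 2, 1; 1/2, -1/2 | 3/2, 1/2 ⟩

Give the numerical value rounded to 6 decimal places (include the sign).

√[4·1!3!0!/5! · 3!1!0!1!2!1!] = √(12/5)
  +(−1)^0/∏(0,1,1,0,2,0)! = 1/2  (running 1/2)
⟨..|..⟩ = √(12/5)·(1/2) = +0.774597

+0.774597  (= +√(3/5))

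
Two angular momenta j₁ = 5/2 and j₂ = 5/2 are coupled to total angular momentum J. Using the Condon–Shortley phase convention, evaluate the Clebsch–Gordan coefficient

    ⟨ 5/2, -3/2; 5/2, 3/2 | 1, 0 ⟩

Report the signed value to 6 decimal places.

triangle: 4!*1!*1!/7! = 24/5040
(j±m)!: 1!*4!*4!*1!*1!*1! = 576
prefactor² = (2J+1)*Δ*N² = 288/35
  k=3: −1/(3!*1!*1!*1!*0!*0!) = -1/6
  k=4: +1/(4!*0!*0!*0!*1!*1!) = 1/24
Σ = -1/8  ⇒  CG² = 288/35*(-1/8)² = 9/70
CG = −√(9/70) = -0.358569

-0.358569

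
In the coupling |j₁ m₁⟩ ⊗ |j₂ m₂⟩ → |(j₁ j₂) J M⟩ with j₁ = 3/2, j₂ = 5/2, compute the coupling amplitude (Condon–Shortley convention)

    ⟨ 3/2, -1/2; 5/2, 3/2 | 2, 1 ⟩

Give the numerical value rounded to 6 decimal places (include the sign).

+√(1/42) ≈ +0.154303

j₁+j₂−J=2  J+j₁−j₂=1  J−j₁+j₂=3  j₁+j₂+J+1=7
(j₁±m₁, j₂±m₂, J±M) = (1,2,4,1,3,1)
P² = 24/7
sum k=1..2:
  [1] −1/6 = -1/6
  [2] +1/4 = 1/4
S = 1/12
C² = P²·S² = 1/42 ; C = +0.154303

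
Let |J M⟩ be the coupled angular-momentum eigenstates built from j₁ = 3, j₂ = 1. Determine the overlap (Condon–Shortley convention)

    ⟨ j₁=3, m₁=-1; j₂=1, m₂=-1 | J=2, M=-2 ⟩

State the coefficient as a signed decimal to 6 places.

√[5·2!4!0!/7! · 2!4!0!2!0!4!] = √(768/7)
  +(−1)^0/∏(0,2,4,0,0,0)! = 1/48  (running 1/48)
⟨..|..⟩ = √(768/7)·(1/48) = +0.218218

+0.218218  (= +√(1/21))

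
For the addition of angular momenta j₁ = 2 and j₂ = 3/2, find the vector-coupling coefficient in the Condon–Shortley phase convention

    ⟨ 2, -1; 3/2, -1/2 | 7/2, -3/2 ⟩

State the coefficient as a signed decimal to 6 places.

j₁+j₂−J=0  J+j₁−j₂=4  J−j₁+j₂=3  j₁+j₂+J+1=8
(j₁±m₁, j₂±m₂, J±M) = (1,3,1,2,2,5)
P² = 576/7
sum k=0..0:
  [0] +1/12 = 1/12
S = 1/12
C² = P²·S² = 4/7 ; C = +0.755929

+0.755929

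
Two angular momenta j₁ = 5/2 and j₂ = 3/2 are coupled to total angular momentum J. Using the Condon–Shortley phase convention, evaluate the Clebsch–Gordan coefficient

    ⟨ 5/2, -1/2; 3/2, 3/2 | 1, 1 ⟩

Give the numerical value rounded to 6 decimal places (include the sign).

√[3·3!2!0!/6! · 2!3!3!0!2!0!] = √(36/5)
  +(−1)^3/∏(3,0,0,0,2,0)! = -1/12  (running -1/12)
⟨..|..⟩ = √(36/5)·(-1/12) = -0.223607

-0.223607  (= −√(1/20))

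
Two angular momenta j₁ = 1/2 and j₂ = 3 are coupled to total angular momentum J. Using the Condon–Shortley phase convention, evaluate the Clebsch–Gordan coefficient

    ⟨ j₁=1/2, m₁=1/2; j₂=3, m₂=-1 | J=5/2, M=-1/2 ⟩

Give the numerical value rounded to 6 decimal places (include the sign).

j₁+j₂−J=1  J+j₁−j₂=0  J−j₁+j₂=5  j₁+j₂+J+1=7
(j₁±m₁, j₂±m₂, J±M) = (1,0,2,4,2,3)
P² = 576/7
sum k=0..0:
  [0] +1/12 = 1/12
S = 1/12
C² = P²·S² = 4/7 ; C = +0.755929

+0.755929  (= +√(4/7))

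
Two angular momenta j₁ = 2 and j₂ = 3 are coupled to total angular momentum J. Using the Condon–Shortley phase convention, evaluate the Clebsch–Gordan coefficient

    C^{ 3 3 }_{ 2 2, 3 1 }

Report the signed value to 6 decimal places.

+√(1/6) = +0.408248

√[7·2!2!4!/9! · 4!0!4!2!6!0!] = √(1536)
  +(−1)^0/∏(0,2,0,4,2,0)! = 1/96  (running 1/96)
⟨..|..⟩ = √(1536)·(1/96) = +0.408248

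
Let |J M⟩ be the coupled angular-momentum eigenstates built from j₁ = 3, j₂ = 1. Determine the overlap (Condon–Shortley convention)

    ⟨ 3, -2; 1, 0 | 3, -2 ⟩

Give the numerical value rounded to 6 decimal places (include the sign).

-0.577350  (= −√(1/3))

√[7·1!5!1!/8! · 1!5!1!1!1!5!] = √(300)
  +(−1)^0/∏(0,1,5,1,0,0)! = 1/120  (running 1/120)
  +(−1)^1/∏(1,0,4,0,1,1)! = -1/24  (running -1/30)
⟨..|..⟩ = √(300)·(-1/30) = -0.577350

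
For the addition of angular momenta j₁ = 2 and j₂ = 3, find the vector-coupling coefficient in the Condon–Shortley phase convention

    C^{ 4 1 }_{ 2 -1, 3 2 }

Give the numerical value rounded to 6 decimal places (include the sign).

−√(7/20) = -0.591608

√[9·1!3!5!/10! · 1!3!5!1!5!3!] = √(6480/7)
  +(−1)^0/∏(0,1,3,5,0,0)! = 1/720  (running 1/720)
  +(−1)^1/∏(1,0,2,4,1,1)! = -1/48  (running -7/360)
⟨..|..⟩ = √(6480/7)·(-7/360) = -0.591608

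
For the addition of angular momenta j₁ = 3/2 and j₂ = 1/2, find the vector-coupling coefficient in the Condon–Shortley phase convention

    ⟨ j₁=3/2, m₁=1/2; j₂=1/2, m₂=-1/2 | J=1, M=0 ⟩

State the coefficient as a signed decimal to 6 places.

j₁+j₂−J=1  J+j₁−j₂=2  J−j₁+j₂=0  j₁+j₂+J+1=4
(j₁±m₁, j₂±m₂, J±M) = (2,1,0,1,1,1)
P² = 1/2
sum k=0..0:
  [0] +1/1 = 1
S = 1
C² = P²·S² = 1/2 ; C = +0.707107

+√(1/2) ≈ +0.707107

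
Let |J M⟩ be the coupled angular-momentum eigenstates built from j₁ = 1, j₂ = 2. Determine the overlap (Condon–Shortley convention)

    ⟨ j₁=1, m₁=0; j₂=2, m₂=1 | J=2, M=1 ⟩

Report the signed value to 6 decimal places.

triangle: 1!·1!·3!/6! = 6/720
(j±m)!: 1!·1!·3!·1!·3!·1! = 36
prefactor² = (2J+1)·Δ·N² = 3/2
  k=0: +1/(0!·1!·1!·3!·0!·0!) = 1/6
  k=1: −1/(1!·0!·0!·2!·1!·1!) = -1/2
Σ = -1/3  ⇒  CG² = 3/2·(-1/3)² = 1/6
CG = −√(1/6) = -0.408248

−√(1/6) = -0.408248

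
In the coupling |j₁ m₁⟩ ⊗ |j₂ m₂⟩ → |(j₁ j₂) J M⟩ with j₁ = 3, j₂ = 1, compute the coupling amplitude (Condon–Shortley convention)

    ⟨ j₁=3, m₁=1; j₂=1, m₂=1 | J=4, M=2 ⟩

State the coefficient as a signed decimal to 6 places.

triangle: 0!*6!*2!/9! = 1440/362880
(j±m)!: 4!*2!*2!*0!*6!*2! = 138240
prefactor² = (2J+1)*Δ*N² = 34560/7
  k=0: +1/(0!*0!*2!*2!*4!*0!) = 1/96
Σ = 1/96  ⇒  CG² = 34560/7*1/96² = 15/28
CG = +√(15/28) = +0.731925

+0.731925  (= +√(15/28))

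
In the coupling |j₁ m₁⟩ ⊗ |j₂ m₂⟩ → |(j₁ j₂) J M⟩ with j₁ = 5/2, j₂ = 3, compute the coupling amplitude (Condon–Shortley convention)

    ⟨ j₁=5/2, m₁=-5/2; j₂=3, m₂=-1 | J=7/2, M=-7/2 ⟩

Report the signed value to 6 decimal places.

+√(2/9) = +0.471405

triangle: 2!×3!×4!/10! = 288/3628800
(j±m)!: 0!×5!×2!×4!×0!×7! = 29030400
prefactor² = (2J+1)×Δ×N² = 18432
  k=2: +1/(2!×0!×3!×0!×0!×4!) = 1/288
Σ = 1/288  ⇒  CG² = 18432×1/288² = 2/9
CG = +√(2/9) = +0.471405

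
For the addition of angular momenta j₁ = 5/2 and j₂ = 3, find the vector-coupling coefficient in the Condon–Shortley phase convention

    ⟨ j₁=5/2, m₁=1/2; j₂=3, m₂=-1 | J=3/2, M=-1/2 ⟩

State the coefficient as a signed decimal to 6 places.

triangle: 4!*1!*2!/8! = 48/40320
(j±m)!: 3!*2!*2!*4!*1!*2! = 1152
prefactor² = (2J+1)*Δ*N² = 192/35
  k=1: −1/(1!*3!*1!*1!*0!*1!) = -1/6
  k=2: +1/(2!*2!*0!*0!*1!*2!) = 1/8
Σ = -1/24  ⇒  CG² = 192/35*(-1/24)² = 1/105
CG = −√(1/105) = -0.097590

−√(1/105) = -0.097590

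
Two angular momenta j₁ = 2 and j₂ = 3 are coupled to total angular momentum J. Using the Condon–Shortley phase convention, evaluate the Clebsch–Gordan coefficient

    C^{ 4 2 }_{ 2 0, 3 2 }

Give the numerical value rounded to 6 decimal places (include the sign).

j₁+j₂−J=1  J+j₁−j₂=3  J−j₁+j₂=5  j₁+j₂+J+1=10
(j₁±m₁, j₂±m₂, J±M) = (2,2,5,1,6,2)
P² = 8640/7
sum k=0..1:
  [0] +1/240 = 1/240
  [1] −1/48 = -1/48
S = -1/60
C² = P²·S² = 12/35 ; C = -0.585540

-0.585540  (= −√(12/35))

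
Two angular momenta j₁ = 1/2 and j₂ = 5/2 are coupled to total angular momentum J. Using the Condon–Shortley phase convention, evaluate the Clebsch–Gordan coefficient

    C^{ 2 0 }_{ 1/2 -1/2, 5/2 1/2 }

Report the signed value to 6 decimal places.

j₁+j₂−J=1  J+j₁−j₂=0  J−j₁+j₂=4  j₁+j₂+J+1=6
(j₁±m₁, j₂±m₂, J±M) = (0,1,3,2,2,2)
P² = 8
sum k=1..1:
  [1] −1/4 = -1/4
S = -1/4
C² = P²·S² = 1/2 ; C = -0.707107

−√(1/2) ≈ -0.707107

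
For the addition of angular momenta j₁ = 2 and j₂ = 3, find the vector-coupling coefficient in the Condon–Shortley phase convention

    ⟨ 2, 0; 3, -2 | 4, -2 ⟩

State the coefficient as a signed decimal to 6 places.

triangle: 1!·3!·5!/10! = 720/3628800
(j±m)!: 2!·2!·1!·5!·2!·6! = 691200
prefactor² = (2J+1)·Δ·N² = 8640/7
  k=0: +1/(0!·1!·2!·1!·1!·4!) = 1/48
  k=1: −1/(1!·0!·1!·0!·2!·5!) = -1/240
Σ = 1/60  ⇒  CG² = 8640/7·1/60² = 12/35
CG = +√(12/35) = +0.585540

+√(12/35) ≈ +0.585540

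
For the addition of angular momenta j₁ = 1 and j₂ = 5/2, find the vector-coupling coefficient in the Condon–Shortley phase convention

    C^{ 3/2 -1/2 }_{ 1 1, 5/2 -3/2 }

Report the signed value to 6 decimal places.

+√(2/5) ≈ +0.632456

triangle: 2!·0!·3!/6! = 12/720
(j±m)!: 2!·0!·1!·4!·1!·2! = 96
prefactor² = (2J+1)·Δ·N² = 32/5
  k=0: +1/(0!·2!·0!·1!·0!·2!) = 1/4
Σ = 1/4  ⇒  CG² = 32/5·1/4² = 2/5
CG = +√(2/5) = +0.632456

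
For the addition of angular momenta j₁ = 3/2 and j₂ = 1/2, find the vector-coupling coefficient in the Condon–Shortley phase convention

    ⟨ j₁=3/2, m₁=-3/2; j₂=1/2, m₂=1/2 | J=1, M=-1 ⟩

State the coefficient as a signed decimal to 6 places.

√[3·1!2!0!/4! · 0!3!1!0!0!2!] = √(3)
  +(−1)^1/∏(1,0,2,0,0,0)! = -1/2  (running -1/2)
⟨..|..⟩ = √(3)·(-1/2) = -0.866025

−√(3/4) = -0.866025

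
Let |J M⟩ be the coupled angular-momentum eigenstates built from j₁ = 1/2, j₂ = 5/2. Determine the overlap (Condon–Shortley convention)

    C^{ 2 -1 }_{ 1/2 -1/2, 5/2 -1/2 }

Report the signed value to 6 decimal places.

-0.577350  (= −√(1/3))

triangle: 1!·0!·4!/6! = 24/720
(j±m)!: 0!·1!·2!·3!·1!·3! = 72
prefactor² = (2J+1)·Δ·N² = 12
  k=1: −1/(1!·0!·0!·1!·0!·3!) = -1/6
Σ = -1/6  ⇒  CG² = 12·(-1/6)² = 1/3
CG = −√(1/3) = -0.577350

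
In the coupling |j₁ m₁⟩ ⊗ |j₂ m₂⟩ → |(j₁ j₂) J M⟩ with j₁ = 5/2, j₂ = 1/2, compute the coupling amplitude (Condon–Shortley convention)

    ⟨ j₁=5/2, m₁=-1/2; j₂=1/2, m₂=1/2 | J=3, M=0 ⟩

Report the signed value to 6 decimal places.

+0.707107

j₁+j₂−J=0  J+j₁−j₂=5  J−j₁+j₂=1  j₁+j₂+J+1=7
(j₁±m₁, j₂±m₂, J±M) = (2,3,1,0,3,3)
P² = 72
sum k=0..0:
  [0] +1/12 = 1/12
S = 1/12
C² = P²·S² = 1/2 ; C = +0.707107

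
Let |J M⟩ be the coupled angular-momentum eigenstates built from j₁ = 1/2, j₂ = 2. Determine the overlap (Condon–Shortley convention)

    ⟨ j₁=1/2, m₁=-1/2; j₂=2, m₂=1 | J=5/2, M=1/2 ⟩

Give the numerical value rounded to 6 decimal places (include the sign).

+0.632456

j₁+j₂−J=0  J+j₁−j₂=1  J−j₁+j₂=4  j₁+j₂+J+1=6
(j₁±m₁, j₂±m₂, J±M) = (0,1,3,1,3,2)
P² = 72/5
sum k=0..0:
  [0] +1/6 = 1/6
S = 1/6
C² = P²·S² = 2/5 ; C = +0.632456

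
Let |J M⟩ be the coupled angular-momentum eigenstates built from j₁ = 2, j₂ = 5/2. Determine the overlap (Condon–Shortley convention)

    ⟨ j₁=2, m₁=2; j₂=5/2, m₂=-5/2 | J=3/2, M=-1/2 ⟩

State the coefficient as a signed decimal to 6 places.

√[4·3!1!2!/7! · 4!0!0!5!1!2!] = √(384/7)
  +(−1)^0/∏(0,3,0,0,1,2)! = 1/12  (running 1/12)
⟨..|..⟩ = √(384/7)·(1/12) = +0.617213

+√(8/21) ≈ +0.617213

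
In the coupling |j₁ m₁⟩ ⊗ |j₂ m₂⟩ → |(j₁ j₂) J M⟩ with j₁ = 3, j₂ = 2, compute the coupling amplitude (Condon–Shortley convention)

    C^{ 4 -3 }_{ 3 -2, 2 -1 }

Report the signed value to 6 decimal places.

j₁+j₂−J=1  J+j₁−j₂=5  J−j₁+j₂=3  j₁+j₂+J+1=10
(j₁±m₁, j₂±m₂, J±M) = (1,5,1,3,1,7)
P² = 6480
sum k=0..1:
  [0] +1/240 = 1/240
  [1] −1/144 = -1/144
S = -1/360
C² = P²·S² = 1/20 ; C = -0.223607

−√(1/20) ≈ -0.223607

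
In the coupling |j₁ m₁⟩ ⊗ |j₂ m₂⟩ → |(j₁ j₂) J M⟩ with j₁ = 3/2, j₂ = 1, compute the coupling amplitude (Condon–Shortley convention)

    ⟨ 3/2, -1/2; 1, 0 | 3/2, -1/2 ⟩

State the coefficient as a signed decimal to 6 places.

triangle: 1!·2!·1!/5! = 2/120
(j±m)!: 1!·2!·1!·1!·1!·2! = 4
prefactor² = (2J+1)·Δ·N² = 4/15
  k=0: +1/(0!·1!·2!·1!·0!·0!) = 1/2
  k=1: −1/(1!·0!·1!·0!·1!·1!) = -1
Σ = -1/2  ⇒  CG² = 4/15·(-1/2)² = 1/15
CG = −√(1/15) = -0.258199

−√(1/15) ≈ -0.258199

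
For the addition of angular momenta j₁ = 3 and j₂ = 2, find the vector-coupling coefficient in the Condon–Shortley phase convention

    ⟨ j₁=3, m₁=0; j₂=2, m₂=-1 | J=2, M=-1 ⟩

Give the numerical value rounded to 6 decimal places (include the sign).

-0.534522

√[5·3!3!1!/8! · 3!3!1!3!1!3!] = √(81/14)
  +(−1)^0/∏(0,3,3,1,0,0)! = 1/36  (running 1/36)
  +(−1)^1/∏(1,2,2,0,1,1)! = -1/4  (running -2/9)
⟨..|..⟩ = √(81/14)·(-2/9) = -0.534522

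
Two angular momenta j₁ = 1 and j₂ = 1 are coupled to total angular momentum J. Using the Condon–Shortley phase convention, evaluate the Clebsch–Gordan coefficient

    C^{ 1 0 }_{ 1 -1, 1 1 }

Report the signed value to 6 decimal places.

-0.707107

√[3·1!1!1!/4! · 0!2!2!0!1!1!] = √(1/2)
  +(−1)^1/∏(1,0,1,1,0,0)! = -1  (running -1)
⟨..|..⟩ = √(1/2)·(-1) = -0.707107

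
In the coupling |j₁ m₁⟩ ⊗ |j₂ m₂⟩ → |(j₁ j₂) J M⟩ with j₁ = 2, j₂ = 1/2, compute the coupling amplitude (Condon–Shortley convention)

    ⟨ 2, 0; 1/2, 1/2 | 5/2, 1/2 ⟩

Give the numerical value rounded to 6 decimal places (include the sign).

j₁+j₂−J=0  J+j₁−j₂=4  J−j₁+j₂=1  j₁+j₂+J+1=6
(j₁±m₁, j₂±m₂, J±M) = (2,2,1,0,3,2)
P² = 48/5
sum k=0..0:
  [0] +1/4 = 1/4
S = 1/4
C² = P²·S² = 3/5 ; C = +0.774597

+√(3/5) ≈ +0.774597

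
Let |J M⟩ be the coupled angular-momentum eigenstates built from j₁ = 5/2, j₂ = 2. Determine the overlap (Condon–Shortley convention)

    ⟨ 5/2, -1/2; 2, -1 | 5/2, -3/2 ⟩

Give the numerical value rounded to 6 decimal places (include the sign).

-0.414039

triangle: 2!·3!·2!/8! = 24/40320
(j±m)!: 2!·3!·1!·3!·1!·4! = 1728
prefactor² = (2J+1)·Δ·N² = 216/35
  k=0: +1/(0!·2!·3!·1!·0!·1!) = 1/12
  k=1: −1/(1!·1!·2!·0!·1!·2!) = -1/4
Σ = -1/6  ⇒  CG² = 216/35·(-1/6)² = 6/35
CG = −√(6/35) = -0.414039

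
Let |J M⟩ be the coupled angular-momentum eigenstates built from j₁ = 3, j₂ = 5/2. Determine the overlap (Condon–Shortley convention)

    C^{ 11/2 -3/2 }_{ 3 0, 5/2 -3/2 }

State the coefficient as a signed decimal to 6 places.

√[12·0!6!5!/12! · 3!3!1!4!4!7!] = √(2488320/11)
  +(−1)^0/∏(0,0,3,1,3,4)! = 1/864  (running 1/864)
⟨..|..⟩ = √(2488320/11)·(1/864) = +0.550482

+√(10/33) ≈ +0.550482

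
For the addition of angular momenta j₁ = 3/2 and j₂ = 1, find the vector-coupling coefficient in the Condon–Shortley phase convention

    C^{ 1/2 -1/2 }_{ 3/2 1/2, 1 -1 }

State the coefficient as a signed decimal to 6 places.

j₁+j₂−J=2  J+j₁−j₂=1  J−j₁+j₂=0  j₁+j₂+J+1=4
(j₁±m₁, j₂±m₂, J±M) = (2,1,0,2,0,1)
P² = 2/3
sum k=0..0:
  [0] +1/2 = 1/2
S = 1/2
C² = P²·S² = 1/6 ; C = +0.408248

+√(1/6) ≈ +0.408248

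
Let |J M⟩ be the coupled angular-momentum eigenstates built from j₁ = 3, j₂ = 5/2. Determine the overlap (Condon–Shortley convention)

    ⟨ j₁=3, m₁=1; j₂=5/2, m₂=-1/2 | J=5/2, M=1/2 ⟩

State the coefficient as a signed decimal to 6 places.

triangle: 3!×3!×2!/9! = 72/362880
(j±m)!: 4!×2!×2!×3!×3!×2! = 6912
prefactor² = (2J+1)×Δ×N² = 288/35
  k=0: +1/(0!×3!×2!×2!×1!×0!) = 1/24
  k=1: −1/(1!×2!×1!×1!×2!×1!) = -1/4
  k=2: +1/(2!×1!×0!×0!×3!×2!) = 1/24
Σ = -1/6  ⇒  CG² = 288/35×(-1/6)² = 8/35
CG = −√(8/35) = -0.478091

-0.478091  (= −√(8/35))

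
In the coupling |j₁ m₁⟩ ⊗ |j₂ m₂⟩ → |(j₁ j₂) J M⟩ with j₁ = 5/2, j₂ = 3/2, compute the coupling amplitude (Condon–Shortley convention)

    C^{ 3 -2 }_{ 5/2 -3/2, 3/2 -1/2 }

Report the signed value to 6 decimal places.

j₁+j₂−J=1  J+j₁−j₂=4  J−j₁+j₂=2  j₁+j₂+J+1=8
(j₁±m₁, j₂±m₂, J±M) = (1,4,1,2,1,5)
P² = 48
sum k=0..1:
  [0] +1/24 = 1/24
  [1] −1/12 = -1/12
S = -1/24
C² = P²·S² = 1/12 ; C = -0.288675

-0.288675  (= −√(1/12))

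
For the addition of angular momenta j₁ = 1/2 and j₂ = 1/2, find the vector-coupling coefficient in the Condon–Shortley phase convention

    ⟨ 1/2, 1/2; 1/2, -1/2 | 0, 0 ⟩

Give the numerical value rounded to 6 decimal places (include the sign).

j₁+j₂−J=1  J+j₁−j₂=0  J−j₁+j₂=0  j₁+j₂+J+1=2
(j₁±m₁, j₂±m₂, J±M) = (1,0,0,1,0,0)
P² = 1/2
sum k=0..0:
  [0] +1/1 = 1
S = 1
C² = P²·S² = 1/2 ; C = +0.707107

+√(1/2) = +0.707107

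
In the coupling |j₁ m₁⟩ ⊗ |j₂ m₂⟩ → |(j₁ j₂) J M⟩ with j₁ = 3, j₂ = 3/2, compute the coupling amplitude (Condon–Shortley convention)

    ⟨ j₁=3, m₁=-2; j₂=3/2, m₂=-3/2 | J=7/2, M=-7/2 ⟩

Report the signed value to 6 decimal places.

+√(1/3) ≈ +0.577350

√[8·1!5!2!/9! · 1!5!0!3!0!7!] = √(19200)
  +(−1)^0/∏(0,1,5,0,0,2)! = 1/240  (running 1/240)
⟨..|..⟩ = √(19200)·(1/240) = +0.577350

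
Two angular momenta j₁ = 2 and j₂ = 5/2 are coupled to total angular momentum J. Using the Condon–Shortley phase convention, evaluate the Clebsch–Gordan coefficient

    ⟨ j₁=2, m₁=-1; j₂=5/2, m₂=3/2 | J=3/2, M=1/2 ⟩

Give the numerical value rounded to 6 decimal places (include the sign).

+0.138013  (= +√(2/105))

triangle: 3!·1!·2!/7! = 12/5040
(j±m)!: 1!·3!·4!·1!·2!·1! = 288
prefactor² = (2J+1)·Δ·N² = 96/35
  k=2: +1/(2!·1!·1!·2!·0!·0!) = 1/4
  k=3: −1/(3!·0!·0!·1!·1!·1!) = -1/6
Σ = 1/12  ⇒  CG² = 96/35·1/12² = 2/105
CG = +√(2/105) = +0.138013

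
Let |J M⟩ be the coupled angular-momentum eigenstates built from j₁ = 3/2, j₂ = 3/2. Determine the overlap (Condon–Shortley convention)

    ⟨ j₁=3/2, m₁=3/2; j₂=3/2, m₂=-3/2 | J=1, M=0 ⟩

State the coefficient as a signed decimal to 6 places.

+0.670820

triangle: 2!·1!·1!/5! = 2/120
(j±m)!: 3!·0!·0!·3!·1!·1! = 36
prefactor² = (2J+1)·Δ·N² = 9/5
  k=0: +1/(0!·2!·0!·0!·1!·1!) = 1/2
Σ = 1/2  ⇒  CG² = 9/5·1/2² = 9/20
CG = +√(9/20) = +0.670820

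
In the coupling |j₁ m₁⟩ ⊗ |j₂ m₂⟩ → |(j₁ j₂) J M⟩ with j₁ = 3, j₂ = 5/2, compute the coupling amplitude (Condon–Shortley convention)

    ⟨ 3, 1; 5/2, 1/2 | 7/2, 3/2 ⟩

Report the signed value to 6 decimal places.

−√(5/21) = -0.487950

triangle: 2!·4!·3!/10! = 288/3628800
(j±m)!: 4!·2!·3!·2!·5!·2! = 138240
prefactor² = (2J+1)·Δ·N² = 3072/35
  k=0: +1/(0!·2!·2!·3!·2!·0!) = 1/48
  k=1: −1/(1!·1!·1!·2!·3!·1!) = -1/12
  k=2: +1/(2!·0!·0!·1!·4!·2!) = 1/96
Σ = -5/96  ⇒  CG² = 3072/35·(-5/96)² = 5/21
CG = −√(5/21) = -0.487950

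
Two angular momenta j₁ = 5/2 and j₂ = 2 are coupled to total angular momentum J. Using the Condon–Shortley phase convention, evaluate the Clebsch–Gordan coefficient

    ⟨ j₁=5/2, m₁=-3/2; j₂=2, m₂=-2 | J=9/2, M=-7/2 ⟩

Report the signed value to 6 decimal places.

+0.745356  (= +√(5/9))

√[10·0!5!4!/10! · 1!4!0!4!1!8!] = √(184320)
  +(−1)^0/∏(0,0,4,0,1,4)! = 1/576  (running 1/576)
⟨..|..⟩ = √(184320)·(1/576) = +0.745356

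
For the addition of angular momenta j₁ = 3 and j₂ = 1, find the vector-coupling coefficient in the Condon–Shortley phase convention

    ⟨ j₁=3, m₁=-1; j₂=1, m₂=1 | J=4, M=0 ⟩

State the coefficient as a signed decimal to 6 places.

j₁+j₂−J=0  J+j₁−j₂=6  J−j₁+j₂=2  j₁+j₂+J+1=9
(j₁±m₁, j₂±m₂, J±M) = (2,4,2,0,4,4)
P² = 13824/7
sum k=0..0:
  [0] +1/96 = 1/96
S = 1/96
C² = P²·S² = 3/14 ; C = +0.462910

+√(3/14) ≈ +0.462910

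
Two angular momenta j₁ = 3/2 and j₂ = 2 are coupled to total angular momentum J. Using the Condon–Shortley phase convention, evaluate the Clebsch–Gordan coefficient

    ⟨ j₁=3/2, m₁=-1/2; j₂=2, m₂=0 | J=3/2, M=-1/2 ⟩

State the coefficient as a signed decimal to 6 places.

−√(1/5) ≈ -0.447214

triangle: 2!×1!×2!/6! = 4/720
(j±m)!: 1!×2!×2!×2!×1!×2! = 16
prefactor² = (2J+1)×Δ×N² = 16/45
  k=1: −1/(1!×1!×1!×1!×0!×1!) = -1
  k=2: +1/(2!×0!×0!×0!×1!×2!) = 1/4
Σ = -3/4  ⇒  CG² = 16/45×(-3/4)² = 1/5
CG = −√(1/5) = -0.447214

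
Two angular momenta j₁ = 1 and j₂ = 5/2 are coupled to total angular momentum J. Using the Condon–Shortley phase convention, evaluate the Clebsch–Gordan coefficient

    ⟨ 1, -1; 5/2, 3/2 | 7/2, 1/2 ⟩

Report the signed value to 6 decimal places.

+0.377964  (= +√(1/7))

triangle: 0!*2!*5!/8! = 240/40320
(j±m)!: 0!*2!*4!*1!*4!*3! = 6912
prefactor² = (2J+1)*Δ*N² = 2304/7
  k=0: +1/(0!*0!*2!*4!*0!*1!) = 1/48
Σ = 1/48  ⇒  CG² = 2304/7*1/48² = 1/7
CG = +√(1/7) = +0.377964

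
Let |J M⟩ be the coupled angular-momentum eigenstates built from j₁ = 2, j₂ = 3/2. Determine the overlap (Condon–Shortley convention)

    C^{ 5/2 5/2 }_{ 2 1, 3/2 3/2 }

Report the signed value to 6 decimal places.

√[6·1!3!2!/7! · 3!1!3!0!5!0!] = √(432/7)
  +(−1)^1/∏(1,0,0,2,3,0)! = -1/12  (running -1/12)
⟨..|..⟩ = √(432/7)·(-1/12) = -0.654654

−√(3/7) = -0.654654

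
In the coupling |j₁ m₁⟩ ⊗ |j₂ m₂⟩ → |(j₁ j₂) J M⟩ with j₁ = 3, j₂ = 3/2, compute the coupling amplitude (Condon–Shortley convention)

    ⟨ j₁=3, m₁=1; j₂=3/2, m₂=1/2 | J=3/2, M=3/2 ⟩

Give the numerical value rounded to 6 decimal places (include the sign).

triangle: 3!*3!*0!/7! = 36/5040
(j±m)!: 4!*2!*2!*1!*3!*0! = 576
prefactor² = (2J+1)*Δ*N² = 576/35
  k=2: +1/(2!*1!*0!*0!*3!*0!) = 1/12
Σ = 1/12  ⇒  CG² = 576/35*1/12² = 4/35
CG = +√(4/35) = +0.338062

+0.338062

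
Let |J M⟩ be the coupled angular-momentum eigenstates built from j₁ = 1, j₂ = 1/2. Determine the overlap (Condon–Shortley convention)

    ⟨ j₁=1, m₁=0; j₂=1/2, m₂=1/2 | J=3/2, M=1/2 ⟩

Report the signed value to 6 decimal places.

+√(2/3) ≈ +0.816497

√[4·0!2!1!/4! · 1!1!1!0!2!1!] = √(2/3)
  +(−1)^0/∏(0,0,1,1,1,0)! = 1  (running 1)
⟨..|..⟩ = √(2/3)·(1) = +0.816497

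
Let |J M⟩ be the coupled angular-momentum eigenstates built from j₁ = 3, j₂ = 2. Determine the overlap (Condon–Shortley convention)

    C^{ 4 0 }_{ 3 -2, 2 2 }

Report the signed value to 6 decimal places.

-0.377964  (= −√(1/7))

j₁+j₂−J=1  J+j₁−j₂=5  J−j₁+j₂=3  j₁+j₂+J+1=10
(j₁±m₁, j₂±m₂, J±M) = (1,5,4,0,4,4)
P² = 20736/7
sum k=1..1:
  [1] −1/144 = -1/144
S = -1/144
C² = P²·S² = 1/7 ; C = -0.377964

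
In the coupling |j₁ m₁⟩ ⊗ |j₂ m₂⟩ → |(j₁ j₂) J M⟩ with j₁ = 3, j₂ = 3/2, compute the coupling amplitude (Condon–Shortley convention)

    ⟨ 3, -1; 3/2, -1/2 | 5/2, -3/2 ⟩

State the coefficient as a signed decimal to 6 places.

-0.591608

j₁+j₂−J=2  J+j₁−j₂=4  J−j₁+j₂=1  j₁+j₂+J+1=8
(j₁±m₁, j₂±m₂, J±M) = (2,4,1,2,1,4)
P² = 576/35
sum k=0..1:
  [0] +1/48 = 1/48
  [1] −1/6 = -1/6
S = -7/48
C² = P²·S² = 7/20 ; C = -0.591608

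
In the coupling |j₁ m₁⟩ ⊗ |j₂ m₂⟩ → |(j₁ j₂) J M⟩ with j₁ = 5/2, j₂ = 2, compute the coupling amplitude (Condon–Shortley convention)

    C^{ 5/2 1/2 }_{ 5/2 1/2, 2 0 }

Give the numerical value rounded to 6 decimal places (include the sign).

triangle: 2!×3!×2!/8! = 24/40320
(j±m)!: 3!×2!×2!×2!×3!×2! = 576
prefactor² = (2J+1)×Δ×N² = 72/35
  k=0: +1/(0!×2!×2!×2!×1!×0!) = 1/8
  k=1: −1/(1!×1!×1!×1!×2!×1!) = -1/2
  k=2: +1/(2!×0!×0!×0!×3!×2!) = 1/24
Σ = -1/3  ⇒  CG² = 72/35×(-1/3)² = 8/35
CG = −√(8/35) = -0.478091

−√(8/35) ≈ -0.478091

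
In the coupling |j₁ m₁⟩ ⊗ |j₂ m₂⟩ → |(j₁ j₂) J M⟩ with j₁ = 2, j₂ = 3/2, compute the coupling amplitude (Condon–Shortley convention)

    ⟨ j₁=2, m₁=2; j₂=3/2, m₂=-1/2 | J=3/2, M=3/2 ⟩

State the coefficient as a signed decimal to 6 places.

√[4·2!2!1!/6! · 4!0!1!2!3!0!] = √(32/5)
  +(−1)^0/∏(0,2,0,1,2,0)! = 1/4  (running 1/4)
⟨..|..⟩ = √(32/5)·(1/4) = +0.632456

+0.632456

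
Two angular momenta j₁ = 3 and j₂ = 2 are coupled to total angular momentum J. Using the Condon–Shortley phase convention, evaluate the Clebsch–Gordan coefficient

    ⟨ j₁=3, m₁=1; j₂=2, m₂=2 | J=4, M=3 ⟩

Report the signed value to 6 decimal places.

−√(1/2) = -0.707107

triangle: 1!·5!·3!/10! = 720/3628800
(j±m)!: 4!·2!·4!·0!·7!·1! = 5806080
prefactor² = (2J+1)·Δ·N² = 10368
  k=1: −1/(1!·0!·1!·3!·4!·0!) = -1/144
Σ = -1/144  ⇒  CG² = 10368·(-1/144)² = 1/2
CG = −√(1/2) = -0.707107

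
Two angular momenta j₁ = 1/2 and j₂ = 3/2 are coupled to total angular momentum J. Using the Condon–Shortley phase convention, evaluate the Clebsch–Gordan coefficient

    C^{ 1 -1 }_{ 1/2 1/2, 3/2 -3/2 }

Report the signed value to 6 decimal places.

+0.866025

j₁+j₂−J=1  J+j₁−j₂=0  J−j₁+j₂=2  j₁+j₂+J+1=4
(j₁±m₁, j₂±m₂, J±M) = (1,0,0,3,0,2)
P² = 3
sum k=0..0:
  [0] +1/2 = 1/2
S = 1/2
C² = P²·S² = 3/4 ; C = +0.866025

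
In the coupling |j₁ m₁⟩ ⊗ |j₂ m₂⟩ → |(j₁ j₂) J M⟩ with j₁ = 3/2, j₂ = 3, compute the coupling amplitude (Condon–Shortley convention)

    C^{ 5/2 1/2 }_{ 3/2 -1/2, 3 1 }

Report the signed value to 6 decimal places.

triangle: 2!*1!*4!/8! = 48/40320
(j±m)!: 1!*2!*4!*2!*3!*2! = 1152
prefactor² = (2J+1)*Δ*N² = 288/35
  k=1: −1/(1!*1!*1!*3!*0!*1!) = -1/6
  k=2: +1/(2!*0!*0!*2!*1!*2!) = 1/8
Σ = -1/24  ⇒  CG² = 288/35*(-1/24)² = 1/70
CG = −√(1/70) = -0.119523

-0.119523  (= −√(1/70))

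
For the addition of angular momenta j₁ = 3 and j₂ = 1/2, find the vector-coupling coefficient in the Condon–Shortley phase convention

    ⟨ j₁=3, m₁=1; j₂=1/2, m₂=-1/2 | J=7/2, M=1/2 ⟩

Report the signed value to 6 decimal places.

j₁+j₂−J=0  J+j₁−j₂=6  J−j₁+j₂=1  j₁+j₂+J+1=8
(j₁±m₁, j₂±m₂, J±M) = (4,2,0,1,4,3)
P² = 6912/7
sum k=0..0:
  [0] +1/48 = 1/48
S = 1/48
C² = P²·S² = 3/7 ; C = +0.654654

+0.654654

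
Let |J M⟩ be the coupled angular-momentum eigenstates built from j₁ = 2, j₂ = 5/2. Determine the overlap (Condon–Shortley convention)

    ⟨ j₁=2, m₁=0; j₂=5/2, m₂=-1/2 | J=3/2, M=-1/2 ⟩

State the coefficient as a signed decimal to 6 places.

j₁+j₂−J=3  J+j₁−j₂=1  J−j₁+j₂=2  j₁+j₂+J+1=7
(j₁±m₁, j₂±m₂, J±M) = (2,2,2,3,1,2)
P² = 32/35
sum k=1..2:
  [1] −1/2 = -1/2
  [2] +1/4 = 1/4
S = -1/4
C² = P²·S² = 2/35 ; C = -0.239046

-0.239046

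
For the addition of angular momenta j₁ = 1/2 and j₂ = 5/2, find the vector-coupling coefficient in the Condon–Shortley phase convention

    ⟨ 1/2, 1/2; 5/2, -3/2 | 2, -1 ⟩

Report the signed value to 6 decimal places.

j₁+j₂−J=1  J+j₁−j₂=0  J−j₁+j₂=4  j₁+j₂+J+1=6
(j₁±m₁, j₂±m₂, J±M) = (1,0,1,4,1,3)
P² = 24
sum k=0..0:
  [0] +1/6 = 1/6
S = 1/6
C² = P²·S² = 2/3 ; C = +0.816497

+0.816497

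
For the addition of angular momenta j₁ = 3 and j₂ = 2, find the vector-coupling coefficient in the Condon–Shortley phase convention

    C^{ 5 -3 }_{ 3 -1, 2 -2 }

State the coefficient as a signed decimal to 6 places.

√[11·0!6!4!/11! · 2!4!0!4!2!8!] = √(442368)
  +(−1)^0/∏(0,0,4,0,2,4)! = 1/1152  (running 1/1152)
⟨..|..⟩ = √(442368)·(1/1152) = +0.577350

+√(1/3) ≈ +0.577350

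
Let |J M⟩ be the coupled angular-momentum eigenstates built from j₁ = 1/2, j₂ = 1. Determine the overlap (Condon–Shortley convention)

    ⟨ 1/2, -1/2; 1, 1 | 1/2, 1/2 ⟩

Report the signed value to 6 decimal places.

√[2·1!0!1!/3! · 0!1!2!0!1!0!] = √(2/3)
  +(−1)^1/∏(1,0,0,1,0,0)! = -1  (running -1)
⟨..|..⟩ = √(2/3)·(-1) = -0.816497

-0.816497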